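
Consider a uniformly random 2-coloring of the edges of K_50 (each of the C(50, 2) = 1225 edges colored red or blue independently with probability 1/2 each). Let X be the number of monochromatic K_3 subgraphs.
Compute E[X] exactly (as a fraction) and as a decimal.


Let X = Σ_S X_S over the C(50, 3) = 19600 subsets S of size 3, where X_S = 1 if the K_3 on S is monochromatic.
For a fixed S, the K_3 on S has C(3, 2) = 3 edges. P[all 3 edges red] = (1/2)^3, and likewise for blue, so P[monochromatic] = 2·(1/2)^3 = 2^{1 − 3} = 1/4.
Summing: E[X] = C(50, 3) · 2^{1 − 3} = 19600 · 1/4 = 4900.
Numerically: E[X] ≈ 4900.00000.

E[X] = C(50,3)·2^(1−C(3,2)) = 4900 ≈ 4900.00000.


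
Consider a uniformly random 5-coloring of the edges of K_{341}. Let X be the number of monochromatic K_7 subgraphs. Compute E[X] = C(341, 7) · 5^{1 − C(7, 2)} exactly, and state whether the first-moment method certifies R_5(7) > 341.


E[X] = C(341, 7) · 5^{1 − 21} = 99984606876440 · 5^{−20} = 99984606876440/95367431640625.
As a reduced fraction: E[X] = 19996921375288/19073486328125 ≈ 1.0484146.
Is E[X] < 1? NO.
Since E[X] ≥ 1, the first-moment bound is inconclusive at n = 341; it does NOT by itself certify R_5(7) > 341.

E[X] = 19996921375288/19073486328125 ≈ 1.0484146; E[X] ≥ 1; first-moment method inconclusive here.


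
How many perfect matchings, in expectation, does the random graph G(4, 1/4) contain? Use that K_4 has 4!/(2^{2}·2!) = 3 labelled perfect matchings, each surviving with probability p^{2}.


K_4 has 4!/(2^{2}·2!) = 3 labelled perfect matchings.
For each such perfect matching H, let X_H = 1 if all 2 edges of H are present in G. Then P[X_H = 1] = p^{2} = (1/4)^{2} = 1/16.
By linearity of expectation: E[X] = Σ_H E[X_H] = 3 · p^{2} = 3 · 1/16 = 3/16.
Numerically: E[X] ≈ 0.1875.

E[X] = 3 · (1/4)^{2} = 3/16 ≈ 0.1875.


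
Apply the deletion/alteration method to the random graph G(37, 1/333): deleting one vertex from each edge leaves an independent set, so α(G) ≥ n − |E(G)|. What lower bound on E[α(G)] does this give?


E[|E(G)|] = C(37, 2)·p = 666 · (1/333) = 2.
E[α(G)] ≥ n − E[|E(G)|] = 37 − 2 = 35.
Numerically: ≈ 35.0000.
(This is only a lower bound; the true E[α(G)] may be larger.)

E[α(G)] ≥ 35 ≈ 35.0000.


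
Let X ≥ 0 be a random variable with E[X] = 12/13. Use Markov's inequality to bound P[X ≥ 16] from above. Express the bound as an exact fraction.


μ = E[X] = 12/13, a = 16.
Markov: P[X ≥ 16] ≤ μ/a = (12/13)/16 = 3/52.
Numerically: ≈ 0.05769.
(Since a = 16 > μ = 0.92308, the bound 3/52 is < 1 and informative.)

P[X ≥ 16] ≤ 3/52 ≈ 0.05769.


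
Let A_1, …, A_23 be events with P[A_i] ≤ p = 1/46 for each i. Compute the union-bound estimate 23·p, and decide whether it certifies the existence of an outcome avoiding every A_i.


Union bound: P[∪_{i=1}^{23} A_i] ≤ Σ_i P[A_i] ≤ 23·p = 23·(1/46) = 1/2.
Numerically: 1/2 ≈ 0.500.
Is 1/2 < 1? YES.
Since P[∪ A_i] ≤ 1/2 < 1, the complement has P[∩ A_i^c] ≥ 1 − 1/2 = 1/2 > 0, so some outcome avoids every A_i.

23·p = 1/2 ≈ 0.500; existence CERTIFIED by the union bound.


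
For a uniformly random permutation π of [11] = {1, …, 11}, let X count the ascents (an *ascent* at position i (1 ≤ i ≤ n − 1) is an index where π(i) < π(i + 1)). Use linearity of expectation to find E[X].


Write X = Σ X_I over i = 1, …, 10, with X_I the indicator of one ascent.
There are 10 indicators.
For each fixed i, the pair (π(i), π(i+1)) is a uniformly random ordered pair of distinct values from {1, …, 11}; by symmetry P[π(i) < π(i+1)] = 1/2.
By linearity: E[X] = 10 · (1/2) = (11 − 1) · (1/2) = 5 ≈ 5.000.

E[X] = 5 = 5.000.


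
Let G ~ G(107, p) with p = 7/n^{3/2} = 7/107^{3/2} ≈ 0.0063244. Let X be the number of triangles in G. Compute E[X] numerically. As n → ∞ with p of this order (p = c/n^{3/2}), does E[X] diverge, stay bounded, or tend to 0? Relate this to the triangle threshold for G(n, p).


Number of potential triangles: C(107, 3) = 198485.
Each occurs with probability p³ ≈ (0.0063244)³ ≈ 2.5296889e-07.
By linearity: E[X] = C(107, 3)·p³ ≈ 198485 · 2.5296889e-07 ≈ 0.05021.
Since α = 3/2 > 1, p = c/n^{3/2} = o(1/n) is below the triangle threshold p ~ 1/n. Asymptotically E[X] ~ (c³/6)·n^{3(1−α)} = (7³/6)·n^{-1.5} → 0, so by Markov's inequality G has no triangles w.h.p.

E[X] ≈ 0.05021; in regime p = Θ(1/n^{3/2}) E[X] tends to 0 (below the triangle threshold p ~ 1/n).


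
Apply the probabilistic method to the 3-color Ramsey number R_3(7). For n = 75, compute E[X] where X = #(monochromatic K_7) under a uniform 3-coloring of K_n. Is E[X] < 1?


E[X] = C(75, 7) · 3^{1 − 21} = 1984829850 · 3^{−20} = 1984829850/3486784401.
As a reduced fraction: E[X] = 220536650/387420489 ≈ 0.5692436.
Is E[X] < 1? YES.
Since E[X] < 1, there exists a 3-coloring of K_{75} with no monochromatic K_7; hence R_3(7) > 75.

E[X] = 220536650/387420489 ≈ 0.5692436; E[X] < 1, so R_3(7) > 75.


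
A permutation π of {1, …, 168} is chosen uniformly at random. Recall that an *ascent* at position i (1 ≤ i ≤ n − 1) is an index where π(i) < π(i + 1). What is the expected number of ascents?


Write X = Σ X_I over i = 1, …, 167, with X_I the indicator of one ascent.
There are 167 indicators.
For each fixed i, the pair (π(i), π(i+1)) is a uniformly random ordered pair of distinct values from {1, …, 168}; by symmetry P[π(i) < π(i+1)] = 1/2.
By linearity: E[X] = 167 · (1/2) = (168 − 1) · (1/2) = 167/2 ≈ 83.500.

E[X] = 167/2 = 83.500.


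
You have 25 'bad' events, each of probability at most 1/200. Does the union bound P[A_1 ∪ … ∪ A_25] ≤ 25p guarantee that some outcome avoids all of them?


Union bound: P[∪_{i=1}^{25} A_i] ≤ Σ_i P[A_i] ≤ 25·p = 25·(1/200) = 1/8.
Numerically: 1/8 ≈ 0.125000.
Is 1/8 < 1? YES.
Since P[∪ A_i] ≤ 1/8 < 1, the complement has P[∩ A_i^c] ≥ 1 − 1/8 = 7/8 > 0, so some outcome avoids every A_i.

25·p = 1/8 ≈ 0.125000; existence CERTIFIED by the union bound.


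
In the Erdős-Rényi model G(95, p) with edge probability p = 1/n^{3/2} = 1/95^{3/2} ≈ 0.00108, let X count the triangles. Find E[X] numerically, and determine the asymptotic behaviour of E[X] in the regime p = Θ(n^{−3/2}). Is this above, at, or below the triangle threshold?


Number of potential triangles: C(95, 3) = 138415.
Each occurs with probability p³ ≈ (0.00108)³ ≈ 1.25963e-09.
By linearity: E[X] = C(95, 3)·p³ ≈ 138415 · 1.25963e-09 ≈ 0.000.
Since α = 3/2 > 1, p = c/n^{3/2} = o(1/n) is below the triangle threshold p ~ 1/n. Asymptotically E[X] ~ (c³/6)·n^{3(1−α)} = (1³/6)·n^{-1.5} → 0, so by Markov's inequality G has no triangles w.h.p.

E[X] ≈ 0.000; in regime p = Θ(1/n^{3/2}) E[X] tends to 0 (below the triangle threshold p ~ 1/n).


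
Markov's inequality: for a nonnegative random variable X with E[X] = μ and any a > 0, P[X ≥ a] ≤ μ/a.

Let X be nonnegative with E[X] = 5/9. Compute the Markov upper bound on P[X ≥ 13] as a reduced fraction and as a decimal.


μ = E[X] = 5/9, a = 13.
Markov: P[X ≥ 13] ≤ μ/a = (5/9)/13 = 5/117.
Numerically: ≈ 0.04274.
(Since a = 13 > μ = 0.55556, the bound 5/117 is < 1 and informative.)

P[X ≥ 13] ≤ 5/117 ≈ 0.04274.


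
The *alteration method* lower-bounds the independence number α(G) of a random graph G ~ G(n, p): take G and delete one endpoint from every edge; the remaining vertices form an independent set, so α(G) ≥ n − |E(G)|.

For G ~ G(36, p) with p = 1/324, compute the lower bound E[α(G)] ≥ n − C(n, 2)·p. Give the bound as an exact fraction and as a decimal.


E[|E(G)|] = C(36, 2)·p = 630 · (1/324) = 35/18.
E[α(G)] ≥ n − E[|E(G)|] = 36 − 35/18 = 613/18.
Numerically: ≈ 34.056.
(This is only a lower bound; the true E[α(G)] may be larger.)

E[α(G)] ≥ 613/18 ≈ 34.056.


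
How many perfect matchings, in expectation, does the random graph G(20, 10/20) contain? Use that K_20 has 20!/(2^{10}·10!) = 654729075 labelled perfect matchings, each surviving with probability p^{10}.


K_20 has 20!/(2^{10}·10!) = 654729075 labelled perfect matchings.
For each such perfect matching H, let X_H = 1 if all 10 edges of H are present in G. Then P[X_H = 1] = p^{10} = (1/2)^{10} = 1/1024.
Summing the indicators: E[X] = Σ_H E[X_H] = 654729075 · p^{10} = 654729075 · 1/1024 = 654729075/1024.
Numerically: E[X] ≈ 639384.

E[X] = 654729075 · (1/2)^{10} = 654729075/1024 ≈ 639384.


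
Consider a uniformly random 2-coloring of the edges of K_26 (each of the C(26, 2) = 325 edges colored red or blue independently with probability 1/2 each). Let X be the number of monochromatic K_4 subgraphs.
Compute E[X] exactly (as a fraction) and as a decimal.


Let X = Σ_S X_S over the C(26, 4) = 14950 subsets S of size 4, where X_S = 1 if the K_4 on S is monochromatic.
For a fixed S, the K_4 on S has C(4, 2) = 6 edges. P[all 6 edges red] = (1/2)^6, and likewise for blue, so P[monochromatic] = 2·(1/2)^6 = 2^{1 − 6} = 1/32.
By linearity: E[X] = C(26, 4) · 2^{1 − 6} = 14950 · 1/32 = 7475/16.
Numerically: E[X] ≈ 467.187500.

E[X] = C(26,4)·2^(1−C(4,2)) = 7475/16 ≈ 467.187500.


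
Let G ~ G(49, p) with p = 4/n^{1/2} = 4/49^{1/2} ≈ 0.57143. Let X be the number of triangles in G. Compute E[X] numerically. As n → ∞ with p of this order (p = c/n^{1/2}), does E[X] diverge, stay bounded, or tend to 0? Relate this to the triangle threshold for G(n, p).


Number of potential triangles: C(49, 3) = 18424.
Each occurs with probability p³ ≈ (0.57143)³ ≈ 1.8658892e-01.
By linearity: E[X] = C(49, 3)·p³ ≈ 18424 · 1.8658892e-01 ≈ 3437.71429.
Since α = 1/2 < 1, p = c/n^{1/2} ≫ 1/n is above the triangle threshold p ~ 1/n. Asymptotically E[X] ~ (c³/6)·n^{3(1−α)} = (4³/6)·n^{1.5} → ∞; triangles are abundant w.h.p.

E[X] ≈ 3437.71429; in regime p = Θ(1/n^{1/2}) E[X] diverges (above the triangle threshold p ~ 1/n).


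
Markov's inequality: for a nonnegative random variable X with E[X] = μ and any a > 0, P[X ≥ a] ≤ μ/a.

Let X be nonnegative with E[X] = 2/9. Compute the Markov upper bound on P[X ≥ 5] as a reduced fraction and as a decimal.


μ = E[X] = 2/9, a = 5.
Markov: P[X ≥ 5] ≤ μ/a = (2/9)/5 = 2/45.
Numerically: ≈ 0.0444.
(Since a = 5 > μ = 0.2222, the bound 2/45 is < 1 and informative.)

P[X ≥ 5] ≤ 2/45 ≈ 0.0444.


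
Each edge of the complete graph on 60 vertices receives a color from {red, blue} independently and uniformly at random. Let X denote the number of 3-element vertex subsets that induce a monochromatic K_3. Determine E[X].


Let X = Σ_S X_S over the C(60, 3) = 34220 subsets S of size 3, where X_S = 1 if the K_3 on S is monochromatic.
For a fixed S, the K_3 on S has C(3, 2) = 3 edges. P[all 3 edges red] = (1/2)^3, and likewise for blue, so P[monochromatic] = 2·(1/2)^3 = 2^{1 − 3} = 1/4.
By linearity: E[X] = C(60, 3) · 2^{1 − 3} = 34220 · 1/4 = 8555.
Numerically: E[X] ≈ 8555.00000.

E[X] = C(60,3)·2^(1−C(3,2)) = 8555 ≈ 8555.00000.


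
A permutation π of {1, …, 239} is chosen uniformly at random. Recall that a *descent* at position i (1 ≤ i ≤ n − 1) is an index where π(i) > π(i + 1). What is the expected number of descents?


Write X = Σ X_I over i = 1, …, 238, with X_I the indicator of one descent.
There are 238 indicators.
For each fixed i, the pair (π(i), π(i+1)) is a uniformly random ordered pair of distinct values from {1, …, 239}; by symmetry P[π(i) > π(i+1)] = 1/2.
By linearity: E[X] = 238 · (1/2) = (239 − 1) · (1/2) = 119 ≈ 119.00000.

E[X] = 119 = 119.00000.


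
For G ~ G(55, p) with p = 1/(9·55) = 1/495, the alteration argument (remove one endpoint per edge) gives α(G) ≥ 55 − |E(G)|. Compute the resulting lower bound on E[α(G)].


E[|E(G)|] = C(55, 2)·p = 1485 · (1/495) = 3.
E[α(G)] ≥ n − E[|E(G)|] = 55 − 3 = 52.
Numerically: ≈ 52.0000.
(This is only a lower bound; the true E[α(G)] may be larger.)

E[α(G)] ≥ 52 ≈ 52.0000.


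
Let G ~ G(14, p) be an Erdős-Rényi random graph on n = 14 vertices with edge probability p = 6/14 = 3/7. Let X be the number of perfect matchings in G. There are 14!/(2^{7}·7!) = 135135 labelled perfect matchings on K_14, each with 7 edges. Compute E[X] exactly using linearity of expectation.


K_14 has 14!/(2^{7}·7!) = 135135 labelled perfect matchings.
For each such perfect matching H, let X_H = 1 if all 7 edges of H are present in G. Then P[X_H = 1] = p^{7} = (3/7)^{7} = 2187/823543.
By linearity of expectation: E[X] = Σ_H E[X_H] = 135135 · p^{7} = 135135 · 2187/823543 = 42220035/117649.
Numerically: E[X] ≈ 359.

E[X] = 135135 · (3/7)^{7} = 42220035/117649 ≈ 359.


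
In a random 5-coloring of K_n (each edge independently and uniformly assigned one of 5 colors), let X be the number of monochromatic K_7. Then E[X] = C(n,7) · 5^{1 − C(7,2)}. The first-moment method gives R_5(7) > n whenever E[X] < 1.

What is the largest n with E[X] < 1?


We need C(n, 7) · 5^{1 − 21} < 1, i.e. C(n, 7) < 5^{21 − 1} = 95367431640625.
Check values of n near the boundary:
  n = 334: C(334, 7) = 86359460961576; 86359460961576 < 95367431640625? YES
  n = 335: C(335, 7) = 88202498238195; 88202498238195 < 95367431640625? YES
  n = 336: C(336, 7) = 90079147136880; 90079147136880 < 95367431640625? YES
  n = 337: C(337, 7) = 91989916924632; 91989916924632 < 95367431640625? YES
  n = 338: C(338, 7) = 93935323022736; 93935323022736 < 95367431640625? YES
  n = 339: C(339, 7) = 95915887062372; 95915887062372 < 95367431640625? NO
  n = 340: C(340, 7) = 97932136940560; 97932136940560 < 95367431640625? NO
  n = 341: C(341, 7) = 99984606876440; 99984606876440 < 95367431640625? NO
The largest n with C(n, 7) < 95367431640625 is n = 338 (where E[X] = 93935323022736/95367431640625 ≈ 0.9850). Hence R_5(7) > 338, i.e. R_5(7) ≥ 339.

Largest n = 338; hence R_5(7) > 338.


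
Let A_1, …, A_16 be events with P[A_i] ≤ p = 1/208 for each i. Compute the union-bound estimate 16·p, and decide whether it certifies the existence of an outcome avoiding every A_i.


Union bound: P[∪_{i=1}^{16} A_i] ≤ Σ_i P[A_i] ≤ 16·p = 16·(1/208) = 1/13.
Numerically: 1/13 ≈ 0.07692.
Is 1/13 < 1? YES.
Since P[∪ A_i] ≤ 1/13 < 1, the complement has P[∩ A_i^c] ≥ 1 − 1/13 = 12/13 > 0, so some outcome avoids every A_i.

16·p = 1/13 ≈ 0.07692; existence CERTIFIED by the union bound.


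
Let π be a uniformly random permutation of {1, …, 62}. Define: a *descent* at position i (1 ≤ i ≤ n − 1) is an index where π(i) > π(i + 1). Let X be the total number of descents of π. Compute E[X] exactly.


Write X = Σ X_I over i = 1, …, 61, with X_I the indicator of one descent.
There are 61 indicators.
For each fixed i, the pair (π(i), π(i+1)) is a uniformly random ordered pair of distinct values from {1, …, 62}; by symmetry P[π(i) > π(i+1)] = 1/2.
By linearity: E[X] = 61 · (1/2) = (62 − 1) · (1/2) = 61/2 ≈ 30.5000.

E[X] = 61/2 = 30.5000.


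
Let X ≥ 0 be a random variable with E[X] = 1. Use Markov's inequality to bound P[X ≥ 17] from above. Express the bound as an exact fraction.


μ = E[X] = 1, a = 17.
Markov: P[X ≥ 17] ≤ μ/a = (1)/17 = 1/17.
Numerically: ≈ 0.0588.
(Since a = 17 > μ = 1.0000, the bound 1/17 is < 1 and informative.)

P[X ≥ 17] ≤ 1/17 ≈ 0.0588.


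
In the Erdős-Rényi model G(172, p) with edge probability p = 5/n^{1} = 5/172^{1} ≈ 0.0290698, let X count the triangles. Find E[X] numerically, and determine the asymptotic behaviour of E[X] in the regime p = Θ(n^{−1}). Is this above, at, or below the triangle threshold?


Number of potential triangles: C(172, 3) = 833340.
Each occurs with probability p³ ≈ (0.0290698)³ ≈ 2.45654471e-05.
By linearity: E[X] = C(172, 3)·p³ ≈ 833340 · 2.45654471e-05 ≈ 20.471370.
Here α = 1, so p = 5/n is exactly at the triangle threshold p ~ 1/n. Asymptotically E[X] → c³/6 = 5³/6 = 125/6 ≈ 20.833333, a bounded constant. In this regime the triangle count is asymptotically Poisson(c³/6).

E[X] ≈ 20.471370; in regime p = Θ(1/n^{1}) E[X] stays bounded (at the triangle threshold p ~ 1/n).


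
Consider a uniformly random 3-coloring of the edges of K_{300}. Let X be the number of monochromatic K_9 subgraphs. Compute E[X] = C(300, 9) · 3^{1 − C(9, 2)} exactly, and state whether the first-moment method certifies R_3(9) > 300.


E[X] = C(300, 9) · 3^{1 − 36} = 48052241692154700 · 3^{−35} = 48052241692154700/50031545098999707.
As a reduced fraction: E[X] = 16017413897384900/16677181699666569 ≈ 0.96044.
Is E[X] < 1? YES.
Since E[X] < 1, there exists a 3-coloring of K_{300} with no monochromatic K_9; hence R_3(9) > 300.

E[X] = 16017413897384900/16677181699666569 ≈ 0.96044; E[X] < 1, so R_3(9) > 300.


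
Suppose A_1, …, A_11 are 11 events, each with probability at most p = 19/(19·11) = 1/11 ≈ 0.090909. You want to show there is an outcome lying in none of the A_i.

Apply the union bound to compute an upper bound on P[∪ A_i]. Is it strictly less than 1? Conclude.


Union bound: P[∪_{i=1}^{11} A_i] ≤ Σ_i P[A_i] ≤ 11·p = 11·(1/11) = 1.
Numerically: 1 ≈ 1.000000.
Is 1 < 1? NO.
Since the bound 1 is ≥ 1, the union bound is uninformative here; it does NOT by itself certify existence.

11·p = 1 ≈ 1.000000; existence NOT certified by the union bound.


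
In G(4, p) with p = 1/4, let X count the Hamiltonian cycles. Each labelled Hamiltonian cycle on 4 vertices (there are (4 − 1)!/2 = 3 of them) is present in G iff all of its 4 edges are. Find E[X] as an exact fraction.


K_4 has (4 − 1)!/2 = 3 labelled Hamiltonian cycles.
For each such Hamiltonian cycle H, let X_H = 1 if all 4 edges of H are present in G. Then P[X_H = 1] = p^{4} = (1/4)^{4} = 1/256.
Summing the indicators: E[X] = Σ_H E[X_H] = 3 · p^{4} = 3 · 1/256 = 3/256.
Numerically: E[X] ≈ 0.011719.

E[X] = 3 · (1/4)^{4} = 3/256 ≈ 0.011719.


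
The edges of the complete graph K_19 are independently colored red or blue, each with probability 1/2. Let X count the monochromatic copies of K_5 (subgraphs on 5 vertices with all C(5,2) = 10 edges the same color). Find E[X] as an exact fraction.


Let X = Σ_S X_S over the C(19, 5) = 11628 subsets S of size 5, where X_S = 1 if the K_5 on S is monochromatic.
For a fixed S, the K_5 on S has C(5, 2) = 10 edges. P[all 10 edges red] = (1/2)^10, and likewise for blue, so P[monochromatic] = 2·(1/2)^10 = 2^{1 − 10} = 1/512.
Summing: E[X] = C(19, 5) · 2^{1 − 10} = 11628 · 1/512 = 2907/128.
Numerically: E[X] ≈ 22.711.

E[X] = C(19,5)·2^(1−C(5,2)) = 2907/128 ≈ 22.711.


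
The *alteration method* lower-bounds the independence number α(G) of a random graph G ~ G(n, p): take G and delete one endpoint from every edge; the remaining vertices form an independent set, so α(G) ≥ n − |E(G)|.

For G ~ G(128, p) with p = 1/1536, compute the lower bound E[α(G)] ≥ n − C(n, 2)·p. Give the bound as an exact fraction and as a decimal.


E[|E(G)|] = C(128, 2)·p = 8128 · (1/1536) = 127/24.
E[α(G)] ≥ n − E[|E(G)|] = 128 − 127/24 = 2945/24.
Numerically: ≈ 122.70833.
(This is only a lower bound; the true E[α(G)] may be larger.)

E[α(G)] ≥ 2945/24 ≈ 122.70833.


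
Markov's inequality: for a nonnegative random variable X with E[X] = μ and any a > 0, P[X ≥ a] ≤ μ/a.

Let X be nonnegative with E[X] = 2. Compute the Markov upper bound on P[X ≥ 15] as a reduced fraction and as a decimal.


μ = E[X] = 2, a = 15.
Markov: P[X ≥ 15] ≤ μ/a = (2)/15 = 2/15.
Numerically: ≈ 0.133333.
(Since a = 15 > μ = 2.000000, the bound 2/15 is < 1 and informative.)

P[X ≥ 15] ≤ 2/15 ≈ 0.133333.


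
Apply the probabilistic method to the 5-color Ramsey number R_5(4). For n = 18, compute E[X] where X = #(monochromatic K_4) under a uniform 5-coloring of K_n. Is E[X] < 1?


E[X] = C(18, 4) · 5^{1 − 6} = 3060 · 5^{−5} = 3060/3125.
As a reduced fraction: E[X] = 612/625 ≈ 0.9792.
Is E[X] < 1? YES.
Since E[X] < 1, there exists a 5-coloring of K_{18} with no monochromatic K_4; hence R_5(4) > 18.

E[X] = 612/625 ≈ 0.9792; E[X] < 1, so R_5(4) > 18.


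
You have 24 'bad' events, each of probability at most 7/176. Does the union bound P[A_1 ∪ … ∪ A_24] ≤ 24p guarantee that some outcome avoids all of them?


Union bound: P[∪_{i=1}^{24} A_i] ≤ Σ_i P[A_i] ≤ 24·p = 24·(7/176) = 21/22.
Numerically: 21/22 ≈ 0.9545.
Is 21/22 < 1? YES.
Since P[∪ A_i] ≤ 21/22 < 1, the complement has P[∩ A_i^c] ≥ 1 − 21/22 = 1/22 > 0, so some outcome avoids every A_i.

24·p = 21/22 ≈ 0.9545; existence CERTIFIED by the union bound.


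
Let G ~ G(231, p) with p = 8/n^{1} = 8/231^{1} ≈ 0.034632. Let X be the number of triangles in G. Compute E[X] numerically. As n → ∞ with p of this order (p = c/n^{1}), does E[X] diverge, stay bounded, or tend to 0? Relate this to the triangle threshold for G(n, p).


Number of potential triangles: C(231, 3) = 2027795.
Each occurs with probability p³ ≈ (0.034632)³ ≈ 4.1536894e-05.
By linearity: E[X] = C(231, 3)·p³ ≈ 2027795 · 4.1536894e-05 ≈ 84.22831.
Here α = 1, so p = 8/n is exactly at the triangle threshold p ~ 1/n. Asymptotically E[X] → c³/6 = 8³/6 = 256/3 ≈ 85.33333, a bounded constant. In this regime the triangle count is asymptotically Poisson(c³/6).

E[X] ≈ 84.22831; in regime p = Θ(1/n^{1}) E[X] stays bounded (at the triangle threshold p ~ 1/n).


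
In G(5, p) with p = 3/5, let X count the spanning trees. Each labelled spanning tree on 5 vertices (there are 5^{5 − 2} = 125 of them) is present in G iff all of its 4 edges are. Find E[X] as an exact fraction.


K_5 has 5^{5 − 2} = 125 labelled spanning trees.
For each such spanning tree H, let X_H = 1 if all 4 edges of H are present in G. Then P[X_H = 1] = p^{4} = (3/5)^{4} = 81/625.
Summing the indicators: E[X] = Σ_H E[X_H] = 125 · p^{4} = 125 · 81/625 = 81/5.
Numerically: E[X] ≈ 16.2.

E[X] = 125 · (3/5)^{4} = 81/5 ≈ 16.2.


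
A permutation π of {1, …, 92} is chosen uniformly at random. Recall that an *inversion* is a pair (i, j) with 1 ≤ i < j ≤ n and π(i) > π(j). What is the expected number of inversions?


Write X = Σ X_I over the C(92, 2) = 4186 pairs i < j, with X_I the indicator of one inversion.
There are 4186 indicators.
For each fixed pair i < j, the values π(i) and π(j) are two distinct elements of {1, …, 92} in uniformly random order; by symmetry P[π(i) > π(j)] = 1/2.
By linearity: E[X] = 4186 · (1/2) = C(92, 2) · (1/2) = 4186/2 = 2093 ≈ 2093.0000.

E[X] = 2093 = 2093.0000.


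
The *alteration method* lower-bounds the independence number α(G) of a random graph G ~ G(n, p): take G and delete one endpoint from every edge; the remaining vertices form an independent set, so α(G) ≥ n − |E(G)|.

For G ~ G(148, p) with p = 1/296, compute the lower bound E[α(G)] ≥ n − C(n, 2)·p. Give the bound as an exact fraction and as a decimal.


E[|E(G)|] = C(148, 2)·p = 10878 · (1/296) = 147/4.
E[α(G)] ≥ n − E[|E(G)|] = 148 − 147/4 = 445/4.
Numerically: ≈ 111.25000.
(This is only a lower bound; the true E[α(G)] may be larger.)

E[α(G)] ≥ 445/4 ≈ 111.25000.


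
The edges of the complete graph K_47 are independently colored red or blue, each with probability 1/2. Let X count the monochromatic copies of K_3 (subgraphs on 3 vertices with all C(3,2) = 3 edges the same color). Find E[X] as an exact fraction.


Let X = Σ_S X_S over the C(47, 3) = 16215 subsets S of size 3, where X_S = 1 if the K_3 on S is monochromatic.
For a fixed S, the K_3 on S has C(3, 2) = 3 edges. P[all 3 edges red] = (1/2)^3, and likewise for blue, so P[monochromatic] = 2·(1/2)^3 = 2^{1 − 3} = 1/4.
By linearity of expectation: E[X] = C(47, 3) · 2^{1 − 3} = 16215 · 1/4 = 16215/4.
Numerically: E[X] ≈ 4053.75000.

E[X] = C(47,3)·2^(1−C(3,2)) = 16215/4 ≈ 4053.75000.


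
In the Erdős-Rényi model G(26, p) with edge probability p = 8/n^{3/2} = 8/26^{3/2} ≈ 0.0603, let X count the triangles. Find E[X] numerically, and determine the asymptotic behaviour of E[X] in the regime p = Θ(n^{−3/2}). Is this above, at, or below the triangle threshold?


Number of potential triangles: C(26, 3) = 2600.
Each occurs with probability p³ ≈ (0.0603)³ ≈ 2.19730e-04.
By linearity: E[X] = C(26, 3)·p³ ≈ 2600 · 2.19730e-04 ≈ 0.571.
Since α = 3/2 > 1, p = c/n^{3/2} = o(1/n) is below the triangle threshold p ~ 1/n. Asymptotically E[X] ~ (c³/6)·n^{3(1−α)} = (8³/6)·n^{-1.5} → 0, so by Markov's inequality G has no triangles w.h.p.

E[X] ≈ 0.571; in regime p = Θ(1/n^{3/2}) E[X] tends to 0 (below the triangle threshold p ~ 1/n).


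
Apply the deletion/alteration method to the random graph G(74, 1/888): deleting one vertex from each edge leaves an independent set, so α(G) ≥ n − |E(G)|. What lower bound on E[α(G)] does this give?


E[|E(G)|] = C(74, 2)·p = 2701 · (1/888) = 73/24.
E[α(G)] ≥ n − E[|E(G)|] = 74 − 73/24 = 1703/24.
Numerically: ≈ 70.9583.
(This is only a lower bound; the true E[α(G)] may be larger.)

E[α(G)] ≥ 1703/24 ≈ 70.9583.


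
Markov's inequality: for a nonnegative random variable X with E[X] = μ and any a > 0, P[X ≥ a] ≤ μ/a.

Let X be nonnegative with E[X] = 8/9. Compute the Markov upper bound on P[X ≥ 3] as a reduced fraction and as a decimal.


μ = E[X] = 8/9, a = 3.
Markov: P[X ≥ 3] ≤ μ/a = (8/9)/3 = 8/27.
Numerically: ≈ 0.2963.
(Since a = 3 > μ = 0.8889, the bound 8/27 is < 1 and informative.)

P[X ≥ 3] ≤ 8/27 ≈ 0.2963.


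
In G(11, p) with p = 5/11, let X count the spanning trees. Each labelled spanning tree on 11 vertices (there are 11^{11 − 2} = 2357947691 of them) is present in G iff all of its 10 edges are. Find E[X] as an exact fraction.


K_11 has 11^{11 − 2} = 2357947691 labelled spanning trees.
For each such spanning tree H, let X_H = 1 if all 10 edges of H are present in G. Then P[X_H = 1] = p^{10} = (5/11)^{10} = 9765625/25937424601.
Summing the indicators: E[X] = Σ_H E[X_H] = 2357947691 · p^{10} = 2357947691 · 9765625/25937424601 = 9765625/11.
Numerically: E[X] ≈ 8.878e+05.

E[X] = 2357947691 · (5/11)^{10} = 9765625/11 ≈ 8.878e+05.


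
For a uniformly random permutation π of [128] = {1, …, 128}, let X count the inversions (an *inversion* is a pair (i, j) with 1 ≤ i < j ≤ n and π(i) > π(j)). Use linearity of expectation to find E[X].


Write X = Σ X_I over the C(128, 2) = 8128 pairs i < j, with X_I the indicator of one inversion.
There are 8128 indicators.
For each fixed pair i < j, the values π(i) and π(j) are two distinct elements of {1, …, 128} in uniformly random order; by symmetry P[π(i) > π(j)] = 1/2.
By linearity: E[X] = 8128 · (1/2) = C(128, 2) · (1/2) = 8128/2 = 4064 ≈ 4064.0000.

E[X] = 4064 = 4064.0000.


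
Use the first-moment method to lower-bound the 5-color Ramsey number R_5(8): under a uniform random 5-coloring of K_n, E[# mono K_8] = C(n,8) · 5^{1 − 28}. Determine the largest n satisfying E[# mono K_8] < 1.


We need C(n, 8) · 5^{1 − 28} < 1, i.e. C(n, 8) < 5^{28 − 1} = 7450580596923828125.
Check values of n near the boundary:
  n = 858: C(858, 8) = 7049584530256467771; 7049584530256467771 < 7450580596923828125? YES
  n = 859: C(859, 8) = 7115855595170747139; 7115855595170747139 < 7450580596923828125? YES
  n = 860: C(860, 8) = 7182671140665308145; 7182671140665308145 < 7450580596923828125? YES
  n = 861: C(861, 8) = 7250034996615275865; 7250034996615275865 < 7450580596923828125? YES
  n = 862: C(862, 8) = 7317951015318931845; 7317951015318931845 < 7450580596923828125? YES
  n = 863: C(863, 8) = 7386423071602617757; 7386423071602617757 < 7450580596923828125? YES
  n = 864: C(864, 8) = 7455455062926006708; 7455455062926006708 < 7450580596923828125? NO
  n = 865: C(865, 8) = 7525050909487743060; 7525050909487743060 < 7450580596923828125? NO
  n = 866: C(866, 8) = 7595214554331451620; 7595214554331451620 < 7450580596923828125? NO
The largest n with C(n, 8) < 7450580596923828125 is n = 863 (where E[X] = 7386423071602617757/7450580596923828125 ≈ 0.991389). Hence R_5(8) > 863, i.e. R_5(8) ≥ 864.

Largest n = 863; hence R_5(8) > 863.


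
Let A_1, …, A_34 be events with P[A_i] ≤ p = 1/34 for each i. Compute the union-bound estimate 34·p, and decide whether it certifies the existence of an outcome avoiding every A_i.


Union bound: P[∪_{i=1}^{34} A_i] ≤ Σ_i P[A_i] ≤ 34·p = 34·(1/34) = 1.
Numerically: 1 ≈ 1.0000000.
Is 1 < 1? NO.
Since the bound 1 is ≥ 1, the union bound is uninformative here; it does NOT by itself certify existence.

34·p = 1 ≈ 1.0000000; existence NOT certified by the union bound.


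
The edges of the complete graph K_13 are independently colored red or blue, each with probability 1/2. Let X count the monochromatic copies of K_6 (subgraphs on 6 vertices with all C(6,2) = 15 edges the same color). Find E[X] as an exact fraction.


Let X = Σ_S X_S over the C(13, 6) = 1716 subsets S of size 6, where X_S = 1 if the K_6 on S is monochromatic.
For a fixed S, the K_6 on S has C(6, 2) = 15 edges. P[all 15 edges red] = (1/2)^15, and likewise for blue, so P[monochromatic] = 2·(1/2)^15 = 2^{1 − 15} = 1/16384.
By linearity: E[X] = C(13, 6) · 2^{1 − 15} = 1716 · 1/16384 = 429/4096.
Numerically: E[X] ≈ 0.104736.

E[X] = C(13,6)·2^(1−C(6,2)) = 429/4096 ≈ 0.104736.


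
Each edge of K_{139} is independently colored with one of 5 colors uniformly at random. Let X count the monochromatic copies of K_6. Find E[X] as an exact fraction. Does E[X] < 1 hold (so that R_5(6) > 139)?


E[X] = C(139, 6) · 5^{1 − 15} = 8979650478 · 5^{−14} = 8979650478/6103515625.
As a reduced fraction: E[X] = 8979650478/6103515625 ≈ 1.471.
Is E[X] < 1? NO.
Since E[X] ≥ 1, the first-moment bound is inconclusive at n = 139; it does NOT by itself certify R_5(6) > 139.

E[X] = 8979650478/6103515625 ≈ 1.471; E[X] ≥ 1; first-moment method inconclusive here.


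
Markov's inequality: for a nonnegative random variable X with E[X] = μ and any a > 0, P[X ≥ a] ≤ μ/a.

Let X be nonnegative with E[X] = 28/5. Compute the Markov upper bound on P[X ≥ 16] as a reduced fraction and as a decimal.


μ = E[X] = 28/5, a = 16.
Markov: P[X ≥ 16] ≤ μ/a = (28/5)/16 = 7/20.
Numerically: ≈ 0.350.
(Since a = 16 > μ = 5.600, the bound 7/20 is < 1 and informative.)

P[X ≥ 16] ≤ 7/20 ≈ 0.350.


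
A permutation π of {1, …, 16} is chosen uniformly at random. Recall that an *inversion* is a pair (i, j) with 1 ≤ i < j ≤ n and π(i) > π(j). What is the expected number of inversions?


Write X = Σ X_I over the C(16, 2) = 120 pairs i < j, with X_I the indicator of one inversion.
There are 120 indicators.
For each fixed pair i < j, the values π(i) and π(j) are two distinct elements of {1, …, 16} in uniformly random order; by symmetry P[π(i) > π(j)] = 1/2.
By linearity: E[X] = 120 · (1/2) = C(16, 2) · (1/2) = 120/2 = 60 ≈ 60.000000.

E[X] = 60 = 60.000000.


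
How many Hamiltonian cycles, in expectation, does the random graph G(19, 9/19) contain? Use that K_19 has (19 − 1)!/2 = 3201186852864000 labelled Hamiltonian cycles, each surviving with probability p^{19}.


K_19 has (19 − 1)!/2 = 3201186852864000 labelled Hamiltonian cycles.
For each such Hamiltonian cycle H, let X_H = 1 if all 19 edges of H are present in G. Then P[X_H = 1] = p^{19} = (9/19)^{19} = 1350851717672992089/1978419655660313589123979.
By linearity of expectation: E[X] = Σ_H E[X_H] = 3201186852864000 · p^{19} = 3201186852864000 · 1350851717672992089/1978419655660313589123979 = 4324328758783534194876278992896000/1978419655660313589123979.
Numerically: E[X] ≈ 2.1857e+09.

E[X] = 3201186852864000 · (9/19)^{19} = 4324328758783534194876278992896000/1978419655660313589123979 ≈ 2.1857e+09.


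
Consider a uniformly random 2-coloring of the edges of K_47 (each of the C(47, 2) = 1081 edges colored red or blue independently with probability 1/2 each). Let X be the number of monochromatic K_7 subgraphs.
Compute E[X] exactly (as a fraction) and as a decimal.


Let X = Σ_S X_S over the C(47, 7) = 62891499 subsets S of size 7, where X_S = 1 if the K_7 on S is monochromatic.
For a fixed S, the K_7 on S has C(7, 2) = 21 edges. P[all 21 edges red] = (1/2)^21, and likewise for blue, so P[monochromatic] = 2·(1/2)^21 = 2^{1 − 21} = 1/1048576.
Summing: E[X] = C(47, 7) · 2^{1 − 21} = 62891499 · 1/1048576 = 62891499/1048576.
Numerically: E[X] ≈ 59.978.

E[X] = C(47,7)·2^(1−C(7,2)) = 62891499/1048576 ≈ 59.978.


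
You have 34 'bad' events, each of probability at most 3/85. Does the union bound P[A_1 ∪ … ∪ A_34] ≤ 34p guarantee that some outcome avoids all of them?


Union bound: P[∪_{i=1}^{34} A_i] ≤ Σ_i P[A_i] ≤ 34·p = 34·(3/85) = 6/5.
Numerically: 6/5 ≈ 1.2000.
Is 6/5 < 1? NO.
Since the bound 6/5 is ≥ 1, the union bound is uninformative here; it does NOT by itself certify existence.

34·p = 6/5 ≈ 1.2000; existence NOT certified by the union bound.


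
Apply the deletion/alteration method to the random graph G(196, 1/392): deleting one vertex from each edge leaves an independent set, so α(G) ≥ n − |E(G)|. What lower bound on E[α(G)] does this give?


E[|E(G)|] = C(196, 2)·p = 19110 · (1/392) = 195/4.
E[α(G)] ≥ n − E[|E(G)|] = 196 − 195/4 = 589/4.
Numerically: ≈ 147.250000.
(This is only a lower bound; the true E[α(G)] may be larger.)

E[α(G)] ≥ 589/4 ≈ 147.250000.


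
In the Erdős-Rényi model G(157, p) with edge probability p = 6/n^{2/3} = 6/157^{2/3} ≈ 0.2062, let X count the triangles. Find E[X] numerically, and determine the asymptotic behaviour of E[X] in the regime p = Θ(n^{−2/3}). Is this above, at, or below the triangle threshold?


Number of potential triangles: C(157, 3) = 632710.
Each occurs with probability p³ ≈ (0.2062)³ ≈ 8.763033e-03.
By linearity: E[X] = C(157, 3)·p³ ≈ 632710 · 8.763033e-03 ≈ 5544.4586.
Since α = 2/3 < 1, p = c/n^{2/3} ≫ 1/n is above the triangle threshold p ~ 1/n. Asymptotically E[X] ~ (c³/6)·n^{3(1−α)} = (6³/6)·n^{1} → ∞; triangles are abundant w.h.p.

E[X] ≈ 5544.4586; in regime p = Θ(1/n^{2/3}) E[X] diverges (above the triangle threshold p ~ 1/n).


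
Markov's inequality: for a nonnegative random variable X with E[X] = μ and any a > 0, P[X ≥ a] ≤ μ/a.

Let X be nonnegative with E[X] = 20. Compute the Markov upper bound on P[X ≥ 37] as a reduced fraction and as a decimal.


μ = E[X] = 20, a = 37.
Markov: P[X ≥ 37] ≤ μ/a = (20)/37 = 20/37.
Numerically: ≈ 0.540541.
(Since a = 37 > μ = 20.000000, the bound 20/37 is < 1 and informative.)

P[X ≥ 37] ≤ 20/37 ≈ 0.540541.


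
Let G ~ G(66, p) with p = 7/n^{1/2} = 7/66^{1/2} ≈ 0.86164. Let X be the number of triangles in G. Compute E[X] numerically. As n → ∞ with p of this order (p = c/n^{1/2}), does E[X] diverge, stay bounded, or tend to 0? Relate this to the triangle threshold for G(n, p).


Number of potential triangles: C(66, 3) = 45760.
Each occurs with probability p³ ≈ (0.86164)³ ≈ 6.3970275e-01.
By linearity: E[X] = C(66, 3)·p³ ≈ 45760 · 6.3970275e-01 ≈ 29272.79777.
Since α = 1/2 < 1, p = c/n^{1/2} ≫ 1/n is above the triangle threshold p ~ 1/n. Asymptotically E[X] ~ (c³/6)·n^{3(1−α)} = (7³/6)·n^{1.5} → ∞; triangles are abundant w.h.p.

E[X] ≈ 29272.79777; in regime p = Θ(1/n^{1/2}) E[X] diverges (above the triangle threshold p ~ 1/n).


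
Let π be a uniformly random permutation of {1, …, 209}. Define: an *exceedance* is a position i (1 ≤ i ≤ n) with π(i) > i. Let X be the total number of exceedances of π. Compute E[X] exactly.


Write X = Σ_{i=1}^{209} X_i, where X_i = 1_{π(i) > i}.
For each fixed i, π(i) is uniform over {1, …, 209} (marginal of a uniform permutation), so P[π(i) > i] = (n − i)/n. Summing: Σ_{i=1}^{209} (n − i)/n = (0 + 1 + … + 208)/209 = 209(209 − 1)/(2·209) = (209 − 1)/2.
Hence E[X] = Σ_{i=1}^{209} (209 − i)/209 = 104 ≈ 104.00000.

E[X] = 104 = 104.00000.


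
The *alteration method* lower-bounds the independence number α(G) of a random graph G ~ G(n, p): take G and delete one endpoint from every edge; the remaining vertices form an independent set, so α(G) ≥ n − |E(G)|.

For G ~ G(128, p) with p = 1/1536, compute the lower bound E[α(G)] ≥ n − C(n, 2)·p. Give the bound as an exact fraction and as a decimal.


E[|E(G)|] = C(128, 2)·p = 8128 · (1/1536) = 127/24.
E[α(G)] ≥ n − E[|E(G)|] = 128 − 127/24 = 2945/24.
Numerically: ≈ 122.708.
(This is only a lower bound; the true E[α(G)] may be larger.)

E[α(G)] ≥ 2945/24 ≈ 122.708.


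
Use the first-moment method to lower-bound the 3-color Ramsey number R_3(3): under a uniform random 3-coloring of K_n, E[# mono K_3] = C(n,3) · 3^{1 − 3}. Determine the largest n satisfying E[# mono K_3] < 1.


We need C(n, 3) · 3^{1 − 3} < 1, i.e. C(n, 3) < 3^{3 − 1} = 9.
Check values of n near the boundary:
  n = 3: C(3, 3) = 1; 1 < 9? YES
  n = 4: C(4, 3) = 4; 4 < 9? YES
  n = 5: C(5, 3) = 10; 10 < 9? NO
The largest n with C(n, 3) < 9 is n = 4 (where E[X] = 4/9 ≈ 0.4444). Hence R_3(3) > 4, i.e. R_3(3) ≥ 5.

Largest n = 4; hence R_3(3) > 4.


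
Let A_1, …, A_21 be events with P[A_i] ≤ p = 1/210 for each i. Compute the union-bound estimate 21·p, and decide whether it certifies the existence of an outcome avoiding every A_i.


Union bound: P[∪_{i=1}^{21} A_i] ≤ Σ_i P[A_i] ≤ 21·p = 21·(1/210) = 1/10.
Numerically: 1/10 ≈ 0.100000.
Is 1/10 < 1? YES.
Since P[∪ A_i] ≤ 1/10 < 1, the complement has P[∩ A_i^c] ≥ 1 − 1/10 = 9/10 > 0, so some outcome avoids every A_i.

21·p = 1/10 ≈ 0.100000; existence CERTIFIED by the union bound.


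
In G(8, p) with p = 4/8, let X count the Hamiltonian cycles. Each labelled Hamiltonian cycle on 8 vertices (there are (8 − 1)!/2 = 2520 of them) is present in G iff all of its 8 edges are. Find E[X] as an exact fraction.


K_8 has (8 − 1)!/2 = 2520 labelled Hamiltonian cycles.
For each such Hamiltonian cycle H, let X_H = 1 if all 8 edges of H are present in G. Then P[X_H = 1] = p^{8} = (1/2)^{8} = 1/256.
Summing the indicators: E[X] = Σ_H E[X_H] = 2520 · p^{8} = 2520 · 1/256 = 315/32.
Numerically: E[X] ≈ 9.8438.

E[X] = 2520 · (1/2)^{8} = 315/32 ≈ 9.8438.


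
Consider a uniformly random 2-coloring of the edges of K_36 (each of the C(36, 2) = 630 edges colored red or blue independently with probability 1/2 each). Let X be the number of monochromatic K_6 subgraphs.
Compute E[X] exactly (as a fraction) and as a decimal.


Let X = Σ_S X_S over the C(36, 6) = 1947792 subsets S of size 6, where X_S = 1 if the K_6 on S is monochromatic.
For a fixed S, the K_6 on S has C(6, 2) = 15 edges. P[all 15 edges red] = (1/2)^15, and likewise for blue, so P[monochromatic] = 2·(1/2)^15 = 2^{1 − 15} = 1/16384.
Summing: E[X] = C(36, 6) · 2^{1 − 15} = 1947792 · 1/16384 = 121737/1024.
Numerically: E[X] ≈ 118.8838.

E[X] = C(36,6)·2^(1−C(6,2)) = 121737/1024 ≈ 118.8838.


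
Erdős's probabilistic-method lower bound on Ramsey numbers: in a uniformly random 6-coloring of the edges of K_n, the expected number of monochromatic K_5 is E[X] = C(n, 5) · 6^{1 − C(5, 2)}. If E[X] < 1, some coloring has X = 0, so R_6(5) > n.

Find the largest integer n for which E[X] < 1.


We need C(n, 5) · 6^{1 − 10} < 1, i.e. C(n, 5) < 6^{10 − 1} = 10077696.
Check values of n near the boundary:
  n = 65: C(65, 5) = 8259888; 8259888 < 10077696? YES
  n = 66: C(66, 5) = 8936928; 8936928 < 10077696? YES
  n = 67: C(67, 5) = 9657648; 9657648 < 10077696? YES
  n = 68: C(68, 5) = 10424128; 10424128 < 10077696? NO
  n = 69: C(69, 5) = 11238513; 11238513 < 10077696? NO
  n = 70: C(70, 5) = 12103014; 12103014 < 10077696? NO
The largest n with C(n, 5) < 10077696 is n = 67 (where E[X] = 67067/69984 ≈ 0.958319). Hence R_6(5) > 67, i.e. R_6(5) ≥ 68.

Largest n = 67; hence R_6(5) > 67.


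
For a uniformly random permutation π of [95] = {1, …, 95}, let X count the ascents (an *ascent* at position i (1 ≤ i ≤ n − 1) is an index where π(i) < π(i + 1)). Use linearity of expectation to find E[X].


Write X = Σ X_I over i = 1, …, 94, with X_I the indicator of one ascent.
There are 94 indicators.
For each fixed i, the pair (π(i), π(i+1)) is a uniformly random ordered pair of distinct values from {1, …, 95}; by symmetry P[π(i) < π(i+1)] = 1/2.
By linearity: E[X] = 94 · (1/2) = (95 − 1) · (1/2) = 47 ≈ 47.000000.

E[X] = 47 = 47.000000.
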